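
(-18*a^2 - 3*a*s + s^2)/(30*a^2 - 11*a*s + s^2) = (3*a + s)/(-5*a + s)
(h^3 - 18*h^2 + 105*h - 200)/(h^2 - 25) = (h^2 - 13*h + 40)/(h + 5)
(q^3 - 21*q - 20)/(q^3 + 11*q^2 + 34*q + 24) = (q - 5)/(q + 6)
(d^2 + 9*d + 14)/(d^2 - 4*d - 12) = (d + 7)/(d - 6)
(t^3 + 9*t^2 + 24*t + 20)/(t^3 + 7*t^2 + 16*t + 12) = (t + 5)/(t + 3)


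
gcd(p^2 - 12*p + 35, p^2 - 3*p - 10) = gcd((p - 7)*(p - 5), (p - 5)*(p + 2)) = p - 5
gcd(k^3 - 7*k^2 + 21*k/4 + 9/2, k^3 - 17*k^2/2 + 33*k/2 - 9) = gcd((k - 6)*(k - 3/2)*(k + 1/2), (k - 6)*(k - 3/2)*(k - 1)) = k^2 - 15*k/2 + 9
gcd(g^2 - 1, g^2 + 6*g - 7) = g - 1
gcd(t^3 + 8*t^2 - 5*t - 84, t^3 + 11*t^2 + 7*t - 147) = t^2 + 4*t - 21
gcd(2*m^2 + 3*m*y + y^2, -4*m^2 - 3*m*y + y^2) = m + y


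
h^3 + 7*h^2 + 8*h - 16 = (h - 1)*(h + 4)^2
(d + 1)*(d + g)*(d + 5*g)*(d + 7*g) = d^4 + 13*d^3*g + d^3 + 47*d^2*g^2 + 13*d^2*g + 35*d*g^3 + 47*d*g^2 + 35*g^3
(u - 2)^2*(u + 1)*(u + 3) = u^4 - 9*u^2 + 4*u + 12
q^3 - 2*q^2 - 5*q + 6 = (q - 3)*(q - 1)*(q + 2)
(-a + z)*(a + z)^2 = -a^3 - a^2*z + a*z^2 + z^3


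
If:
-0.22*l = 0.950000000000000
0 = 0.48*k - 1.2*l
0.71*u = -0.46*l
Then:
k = -10.80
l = -4.32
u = 2.80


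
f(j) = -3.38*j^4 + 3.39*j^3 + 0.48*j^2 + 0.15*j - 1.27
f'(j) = -13.52*j^3 + 10.17*j^2 + 0.96*j + 0.15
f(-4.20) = -1296.34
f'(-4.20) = 1177.19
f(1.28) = -2.26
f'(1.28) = -10.31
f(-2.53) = -191.96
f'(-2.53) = 281.76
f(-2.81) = -283.86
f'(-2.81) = 377.74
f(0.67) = -0.62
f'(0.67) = 1.29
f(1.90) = -20.05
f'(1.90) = -54.05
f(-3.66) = -768.11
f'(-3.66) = 795.73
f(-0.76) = -3.72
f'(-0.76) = 11.23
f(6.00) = -3631.33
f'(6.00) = -2548.29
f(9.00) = -19665.91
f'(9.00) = -9023.52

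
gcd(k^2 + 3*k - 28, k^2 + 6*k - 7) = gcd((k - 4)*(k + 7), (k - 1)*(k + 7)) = k + 7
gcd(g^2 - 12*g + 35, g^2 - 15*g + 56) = g - 7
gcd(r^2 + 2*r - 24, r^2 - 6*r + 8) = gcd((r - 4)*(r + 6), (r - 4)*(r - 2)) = r - 4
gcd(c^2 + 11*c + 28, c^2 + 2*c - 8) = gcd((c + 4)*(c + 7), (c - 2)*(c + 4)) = c + 4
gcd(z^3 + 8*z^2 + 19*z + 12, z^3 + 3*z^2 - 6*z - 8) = z^2 + 5*z + 4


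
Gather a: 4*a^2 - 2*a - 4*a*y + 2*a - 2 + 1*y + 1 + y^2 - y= 4*a^2 - 4*a*y + y^2 - 1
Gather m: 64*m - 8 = 64*m - 8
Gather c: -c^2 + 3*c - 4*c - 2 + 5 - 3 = -c^2 - c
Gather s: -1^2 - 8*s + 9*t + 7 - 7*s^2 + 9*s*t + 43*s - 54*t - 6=-7*s^2 + s*(9*t + 35) - 45*t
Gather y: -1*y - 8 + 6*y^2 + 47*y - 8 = 6*y^2 + 46*y - 16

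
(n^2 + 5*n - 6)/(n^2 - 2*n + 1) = (n + 6)/(n - 1)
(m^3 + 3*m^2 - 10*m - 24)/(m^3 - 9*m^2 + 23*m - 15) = (m^2 + 6*m + 8)/(m^2 - 6*m + 5)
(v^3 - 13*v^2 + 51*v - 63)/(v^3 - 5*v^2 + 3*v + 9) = (v - 7)/(v + 1)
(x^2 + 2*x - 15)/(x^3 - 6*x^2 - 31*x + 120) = 1/(x - 8)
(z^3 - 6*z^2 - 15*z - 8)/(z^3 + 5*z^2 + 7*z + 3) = (z - 8)/(z + 3)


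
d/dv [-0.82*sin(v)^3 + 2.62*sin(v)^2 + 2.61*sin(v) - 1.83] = (-2.46*sin(v)^2 + 5.24*sin(v) + 2.61)*cos(v)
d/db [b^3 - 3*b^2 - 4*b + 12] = 3*b^2 - 6*b - 4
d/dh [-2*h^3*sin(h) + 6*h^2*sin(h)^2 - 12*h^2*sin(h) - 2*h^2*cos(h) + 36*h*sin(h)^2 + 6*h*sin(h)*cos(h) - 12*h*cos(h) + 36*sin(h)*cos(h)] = -2*h^3*cos(h) - 4*h^2*sin(h) + 6*h^2*sin(2*h) - 12*h^2*cos(h) - 12*h*sin(h) + 36*h*sin(2*h) - 4*h*cos(h) + 6*h + 3*sin(2*h) - 12*cos(h) + 18*cos(2*h) + 18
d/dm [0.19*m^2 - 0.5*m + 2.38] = 0.38*m - 0.5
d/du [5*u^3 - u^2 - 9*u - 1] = 15*u^2 - 2*u - 9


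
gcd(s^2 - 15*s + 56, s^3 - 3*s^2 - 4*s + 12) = 1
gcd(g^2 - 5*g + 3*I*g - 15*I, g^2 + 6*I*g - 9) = g + 3*I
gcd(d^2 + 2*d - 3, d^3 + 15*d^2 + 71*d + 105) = d + 3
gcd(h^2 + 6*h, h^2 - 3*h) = h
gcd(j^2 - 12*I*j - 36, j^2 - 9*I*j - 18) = j - 6*I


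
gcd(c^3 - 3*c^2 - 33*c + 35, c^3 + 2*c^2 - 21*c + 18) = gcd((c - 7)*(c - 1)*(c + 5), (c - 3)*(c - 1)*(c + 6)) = c - 1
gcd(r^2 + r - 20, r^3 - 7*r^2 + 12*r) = r - 4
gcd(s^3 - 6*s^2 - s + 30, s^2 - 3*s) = s - 3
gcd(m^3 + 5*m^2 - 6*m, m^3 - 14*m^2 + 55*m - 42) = m - 1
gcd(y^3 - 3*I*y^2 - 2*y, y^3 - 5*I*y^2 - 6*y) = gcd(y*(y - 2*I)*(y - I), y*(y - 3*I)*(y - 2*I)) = y^2 - 2*I*y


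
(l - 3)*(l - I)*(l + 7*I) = l^3 - 3*l^2 + 6*I*l^2 + 7*l - 18*I*l - 21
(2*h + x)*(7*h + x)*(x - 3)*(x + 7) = 14*h^2*x^2 + 56*h^2*x - 294*h^2 + 9*h*x^3 + 36*h*x^2 - 189*h*x + x^4 + 4*x^3 - 21*x^2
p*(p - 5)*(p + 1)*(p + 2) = p^4 - 2*p^3 - 13*p^2 - 10*p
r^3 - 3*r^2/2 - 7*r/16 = r*(r - 7/4)*(r + 1/4)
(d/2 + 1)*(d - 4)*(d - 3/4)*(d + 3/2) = d^4/2 - 5*d^3/8 - 85*d^2/16 - 15*d/8 + 9/2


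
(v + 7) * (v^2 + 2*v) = v^3 + 9*v^2 + 14*v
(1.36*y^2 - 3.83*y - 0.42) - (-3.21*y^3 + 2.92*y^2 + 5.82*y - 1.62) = 3.21*y^3 - 1.56*y^2 - 9.65*y + 1.2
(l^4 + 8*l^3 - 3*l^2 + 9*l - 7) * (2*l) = 2*l^5 + 16*l^4 - 6*l^3 + 18*l^2 - 14*l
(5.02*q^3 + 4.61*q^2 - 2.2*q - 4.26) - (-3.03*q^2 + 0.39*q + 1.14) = 5.02*q^3 + 7.64*q^2 - 2.59*q - 5.4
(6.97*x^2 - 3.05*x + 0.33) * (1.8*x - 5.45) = 12.546*x^3 - 43.4765*x^2 + 17.2165*x - 1.7985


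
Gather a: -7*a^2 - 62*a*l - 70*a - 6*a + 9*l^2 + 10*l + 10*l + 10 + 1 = -7*a^2 + a*(-62*l - 76) + 9*l^2 + 20*l + 11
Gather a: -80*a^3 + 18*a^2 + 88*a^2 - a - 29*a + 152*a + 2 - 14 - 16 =-80*a^3 + 106*a^2 + 122*a - 28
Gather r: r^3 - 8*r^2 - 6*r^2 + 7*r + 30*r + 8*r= r^3 - 14*r^2 + 45*r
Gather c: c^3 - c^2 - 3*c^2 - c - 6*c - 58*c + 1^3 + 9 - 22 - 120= c^3 - 4*c^2 - 65*c - 132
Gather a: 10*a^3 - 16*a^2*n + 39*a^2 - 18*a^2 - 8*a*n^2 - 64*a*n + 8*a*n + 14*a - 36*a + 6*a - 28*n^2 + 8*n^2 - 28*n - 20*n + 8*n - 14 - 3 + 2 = 10*a^3 + a^2*(21 - 16*n) + a*(-8*n^2 - 56*n - 16) - 20*n^2 - 40*n - 15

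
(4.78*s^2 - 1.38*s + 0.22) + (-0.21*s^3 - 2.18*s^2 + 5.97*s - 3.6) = -0.21*s^3 + 2.6*s^2 + 4.59*s - 3.38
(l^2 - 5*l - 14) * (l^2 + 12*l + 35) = l^4 + 7*l^3 - 39*l^2 - 343*l - 490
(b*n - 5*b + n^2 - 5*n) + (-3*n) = b*n - 5*b + n^2 - 8*n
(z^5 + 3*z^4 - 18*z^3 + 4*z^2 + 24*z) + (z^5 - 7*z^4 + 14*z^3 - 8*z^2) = 2*z^5 - 4*z^4 - 4*z^3 - 4*z^2 + 24*z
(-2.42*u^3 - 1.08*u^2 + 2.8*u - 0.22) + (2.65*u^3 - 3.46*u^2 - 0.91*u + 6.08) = 0.23*u^3 - 4.54*u^2 + 1.89*u + 5.86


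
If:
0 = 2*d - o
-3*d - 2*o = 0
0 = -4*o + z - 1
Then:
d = 0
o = 0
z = 1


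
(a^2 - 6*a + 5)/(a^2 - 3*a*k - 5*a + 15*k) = (a - 1)/(a - 3*k)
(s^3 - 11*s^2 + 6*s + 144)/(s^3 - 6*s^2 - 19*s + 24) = (s - 6)/(s - 1)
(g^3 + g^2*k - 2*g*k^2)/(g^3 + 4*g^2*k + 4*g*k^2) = (g - k)/(g + 2*k)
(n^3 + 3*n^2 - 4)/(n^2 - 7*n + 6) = (n^2 + 4*n + 4)/(n - 6)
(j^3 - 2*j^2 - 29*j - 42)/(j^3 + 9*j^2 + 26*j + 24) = (j - 7)/(j + 4)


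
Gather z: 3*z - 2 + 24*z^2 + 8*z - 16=24*z^2 + 11*z - 18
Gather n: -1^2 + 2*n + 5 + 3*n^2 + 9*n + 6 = 3*n^2 + 11*n + 10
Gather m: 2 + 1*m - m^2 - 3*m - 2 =-m^2 - 2*m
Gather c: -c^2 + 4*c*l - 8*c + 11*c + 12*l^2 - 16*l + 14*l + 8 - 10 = -c^2 + c*(4*l + 3) + 12*l^2 - 2*l - 2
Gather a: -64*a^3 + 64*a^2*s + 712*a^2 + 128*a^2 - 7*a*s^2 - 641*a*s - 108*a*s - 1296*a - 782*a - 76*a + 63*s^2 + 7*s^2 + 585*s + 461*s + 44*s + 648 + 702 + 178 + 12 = -64*a^3 + a^2*(64*s + 840) + a*(-7*s^2 - 749*s - 2154) + 70*s^2 + 1090*s + 1540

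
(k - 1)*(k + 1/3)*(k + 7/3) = k^3 + 5*k^2/3 - 17*k/9 - 7/9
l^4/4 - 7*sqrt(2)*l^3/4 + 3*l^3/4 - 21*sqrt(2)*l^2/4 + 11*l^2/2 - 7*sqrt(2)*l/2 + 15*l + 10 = (l/2 + 1/2)*(l/2 + 1)*(l - 5*sqrt(2))*(l - 2*sqrt(2))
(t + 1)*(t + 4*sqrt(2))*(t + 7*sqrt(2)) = t^3 + t^2 + 11*sqrt(2)*t^2 + 11*sqrt(2)*t + 56*t + 56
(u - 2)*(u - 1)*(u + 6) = u^3 + 3*u^2 - 16*u + 12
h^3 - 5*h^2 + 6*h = h*(h - 3)*(h - 2)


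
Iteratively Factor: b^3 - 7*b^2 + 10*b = (b - 2)*(b^2 - 5*b) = (b - 5)*(b - 2)*(b)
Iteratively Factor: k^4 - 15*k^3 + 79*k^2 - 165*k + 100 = (k - 5)*(k^3 - 10*k^2 + 29*k - 20) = (k - 5)^2*(k^2 - 5*k + 4) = (k - 5)^2*(k - 4)*(k - 1)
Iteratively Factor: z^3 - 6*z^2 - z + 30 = (z - 3)*(z^2 - 3*z - 10) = (z - 5)*(z - 3)*(z + 2)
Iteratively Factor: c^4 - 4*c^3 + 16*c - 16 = (c - 2)*(c^3 - 2*c^2 - 4*c + 8) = (c - 2)^2*(c^2 - 4) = (c - 2)^2*(c + 2)*(c - 2)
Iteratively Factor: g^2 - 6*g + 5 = (g - 5)*(g - 1)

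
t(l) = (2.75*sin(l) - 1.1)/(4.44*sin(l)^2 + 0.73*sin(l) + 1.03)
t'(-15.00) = 1.01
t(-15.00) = -1.19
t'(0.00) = 3.43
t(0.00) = -1.07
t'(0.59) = 0.56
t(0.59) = 0.15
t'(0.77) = 0.24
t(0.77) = 0.22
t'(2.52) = -0.48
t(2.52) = 0.17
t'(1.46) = 0.00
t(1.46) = 0.27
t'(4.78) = -0.06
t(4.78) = -0.81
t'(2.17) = -0.09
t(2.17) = 0.25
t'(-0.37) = -0.77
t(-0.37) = -1.56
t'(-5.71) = 0.60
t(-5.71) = 0.14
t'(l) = (-8.88*sin(l)*cos(l) - 0.73*cos(l))*(2.75*sin(l) - 1.1)/(4.44*sin(l)^2 + 0.73*sin(l) + 1.03)^2 + 2.75*cos(l)/(4.44*sin(l)^2 + 0.73*sin(l) + 1.03)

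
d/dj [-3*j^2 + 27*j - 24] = 27 - 6*j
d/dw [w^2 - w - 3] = 2*w - 1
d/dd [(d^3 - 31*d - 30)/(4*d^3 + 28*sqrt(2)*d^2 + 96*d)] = (d*(3*d^2 - 31)*(d^2 + 7*sqrt(2)*d + 24) + (3*d^2 + 14*sqrt(2)*d + 24)*(-d^3 + 31*d + 30))/(4*d^2*(d^2 + 7*sqrt(2)*d + 24)^2)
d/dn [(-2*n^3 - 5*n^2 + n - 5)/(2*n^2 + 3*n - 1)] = (-4*n^4 - 12*n^3 - 11*n^2 + 30*n + 14)/(4*n^4 + 12*n^3 + 5*n^2 - 6*n + 1)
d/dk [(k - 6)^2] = 2*k - 12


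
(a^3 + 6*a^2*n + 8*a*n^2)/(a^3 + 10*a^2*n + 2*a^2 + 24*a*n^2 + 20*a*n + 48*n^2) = a*(a + 2*n)/(a^2 + 6*a*n + 2*a + 12*n)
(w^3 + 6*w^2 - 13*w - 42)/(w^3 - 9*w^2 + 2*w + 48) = (w + 7)/(w - 8)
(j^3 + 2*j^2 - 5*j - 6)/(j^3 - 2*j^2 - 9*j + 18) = (j + 1)/(j - 3)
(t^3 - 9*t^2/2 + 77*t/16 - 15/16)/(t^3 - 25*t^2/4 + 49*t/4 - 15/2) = (t - 1/4)/(t - 2)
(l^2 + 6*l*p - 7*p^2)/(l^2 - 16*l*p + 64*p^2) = (l^2 + 6*l*p - 7*p^2)/(l^2 - 16*l*p + 64*p^2)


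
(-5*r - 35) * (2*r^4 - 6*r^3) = -10*r^5 - 40*r^4 + 210*r^3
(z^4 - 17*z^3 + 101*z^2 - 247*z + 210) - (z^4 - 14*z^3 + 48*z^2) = -3*z^3 + 53*z^2 - 247*z + 210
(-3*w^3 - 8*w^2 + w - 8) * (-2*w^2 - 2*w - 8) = 6*w^5 + 22*w^4 + 38*w^3 + 78*w^2 + 8*w + 64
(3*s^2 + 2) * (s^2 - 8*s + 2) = 3*s^4 - 24*s^3 + 8*s^2 - 16*s + 4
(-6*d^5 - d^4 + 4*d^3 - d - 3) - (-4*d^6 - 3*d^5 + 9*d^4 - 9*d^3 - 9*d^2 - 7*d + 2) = 4*d^6 - 3*d^5 - 10*d^4 + 13*d^3 + 9*d^2 + 6*d - 5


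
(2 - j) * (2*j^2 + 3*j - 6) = -2*j^3 + j^2 + 12*j - 12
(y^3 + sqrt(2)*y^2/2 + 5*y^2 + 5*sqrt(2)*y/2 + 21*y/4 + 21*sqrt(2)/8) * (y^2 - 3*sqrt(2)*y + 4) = y^5 - 5*sqrt(2)*y^4/2 + 5*y^4 - 25*sqrt(2)*y^3/2 + 25*y^3/4 - 89*sqrt(2)*y^2/8 + 5*y^2 + 21*y/4 + 10*sqrt(2)*y + 21*sqrt(2)/2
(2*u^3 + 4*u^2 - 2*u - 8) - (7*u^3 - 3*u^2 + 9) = -5*u^3 + 7*u^2 - 2*u - 17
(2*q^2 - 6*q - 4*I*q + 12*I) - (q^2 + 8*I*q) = q^2 - 6*q - 12*I*q + 12*I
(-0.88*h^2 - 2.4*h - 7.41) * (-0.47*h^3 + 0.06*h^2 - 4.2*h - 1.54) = 0.4136*h^5 + 1.0752*h^4 + 7.0347*h^3 + 10.9906*h^2 + 34.818*h + 11.4114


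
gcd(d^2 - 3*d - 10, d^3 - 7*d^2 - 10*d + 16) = d + 2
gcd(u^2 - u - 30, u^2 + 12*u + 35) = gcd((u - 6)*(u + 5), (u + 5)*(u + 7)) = u + 5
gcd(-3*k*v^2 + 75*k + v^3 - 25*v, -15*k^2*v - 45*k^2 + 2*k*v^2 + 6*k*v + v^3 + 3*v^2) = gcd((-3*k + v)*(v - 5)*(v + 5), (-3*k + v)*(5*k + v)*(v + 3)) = -3*k + v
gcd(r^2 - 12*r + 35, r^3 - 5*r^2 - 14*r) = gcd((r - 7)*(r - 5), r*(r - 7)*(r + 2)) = r - 7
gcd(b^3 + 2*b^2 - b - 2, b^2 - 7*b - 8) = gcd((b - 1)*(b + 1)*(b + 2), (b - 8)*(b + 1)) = b + 1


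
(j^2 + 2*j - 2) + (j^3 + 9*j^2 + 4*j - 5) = j^3 + 10*j^2 + 6*j - 7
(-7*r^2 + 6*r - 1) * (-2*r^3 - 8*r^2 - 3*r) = 14*r^5 + 44*r^4 - 25*r^3 - 10*r^2 + 3*r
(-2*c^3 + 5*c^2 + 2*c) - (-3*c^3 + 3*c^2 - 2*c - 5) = c^3 + 2*c^2 + 4*c + 5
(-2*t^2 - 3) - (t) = -2*t^2 - t - 3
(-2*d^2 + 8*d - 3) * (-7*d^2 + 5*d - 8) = 14*d^4 - 66*d^3 + 77*d^2 - 79*d + 24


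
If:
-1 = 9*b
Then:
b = -1/9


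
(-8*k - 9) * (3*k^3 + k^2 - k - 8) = -24*k^4 - 35*k^3 - k^2 + 73*k + 72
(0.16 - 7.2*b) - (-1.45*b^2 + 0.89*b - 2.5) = 1.45*b^2 - 8.09*b + 2.66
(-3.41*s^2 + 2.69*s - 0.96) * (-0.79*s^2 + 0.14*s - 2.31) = 2.6939*s^4 - 2.6025*s^3 + 9.0121*s^2 - 6.3483*s + 2.2176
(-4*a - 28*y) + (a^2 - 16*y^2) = a^2 - 4*a - 16*y^2 - 28*y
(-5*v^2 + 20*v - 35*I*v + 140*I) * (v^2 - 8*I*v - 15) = -5*v^4 + 20*v^3 + 5*I*v^3 - 205*v^2 - 20*I*v^2 + 820*v + 525*I*v - 2100*I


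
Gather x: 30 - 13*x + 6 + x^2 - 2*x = x^2 - 15*x + 36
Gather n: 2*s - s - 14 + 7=s - 7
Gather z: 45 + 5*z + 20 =5*z + 65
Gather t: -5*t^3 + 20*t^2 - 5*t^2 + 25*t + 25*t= -5*t^3 + 15*t^2 + 50*t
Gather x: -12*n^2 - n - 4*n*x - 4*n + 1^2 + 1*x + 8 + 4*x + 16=-12*n^2 - 5*n + x*(5 - 4*n) + 25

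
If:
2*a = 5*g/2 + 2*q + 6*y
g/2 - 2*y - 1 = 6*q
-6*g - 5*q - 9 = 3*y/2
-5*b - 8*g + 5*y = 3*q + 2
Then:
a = 208*y/77 - 41/22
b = 81*y/70 + 9/5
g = 2*y/77 - 14/11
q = -51*y/154 - 3/11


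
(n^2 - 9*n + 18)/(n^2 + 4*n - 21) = (n - 6)/(n + 7)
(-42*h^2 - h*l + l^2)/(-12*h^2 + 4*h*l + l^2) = (7*h - l)/(2*h - l)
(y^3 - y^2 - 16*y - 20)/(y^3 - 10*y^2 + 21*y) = (y^3 - y^2 - 16*y - 20)/(y*(y^2 - 10*y + 21))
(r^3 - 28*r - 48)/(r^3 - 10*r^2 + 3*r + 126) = (r^2 + 6*r + 8)/(r^2 - 4*r - 21)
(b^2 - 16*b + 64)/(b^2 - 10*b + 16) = (b - 8)/(b - 2)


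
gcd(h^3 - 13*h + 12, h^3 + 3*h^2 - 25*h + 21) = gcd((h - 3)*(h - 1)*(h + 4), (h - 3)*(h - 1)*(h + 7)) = h^2 - 4*h + 3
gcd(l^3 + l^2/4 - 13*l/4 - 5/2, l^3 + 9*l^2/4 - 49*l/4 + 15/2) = l - 2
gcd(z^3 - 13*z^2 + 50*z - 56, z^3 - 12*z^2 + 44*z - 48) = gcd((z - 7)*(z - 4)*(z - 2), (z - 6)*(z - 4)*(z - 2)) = z^2 - 6*z + 8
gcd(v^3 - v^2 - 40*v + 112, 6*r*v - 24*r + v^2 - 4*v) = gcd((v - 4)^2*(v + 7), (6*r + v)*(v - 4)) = v - 4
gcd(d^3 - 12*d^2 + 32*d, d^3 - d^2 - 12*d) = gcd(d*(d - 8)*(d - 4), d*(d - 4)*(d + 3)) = d^2 - 4*d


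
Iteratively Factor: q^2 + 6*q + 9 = (q + 3)*(q + 3)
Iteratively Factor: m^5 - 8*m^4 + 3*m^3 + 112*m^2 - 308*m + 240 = (m - 3)*(m^4 - 5*m^3 - 12*m^2 + 76*m - 80) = (m - 3)*(m - 2)*(m^3 - 3*m^2 - 18*m + 40) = (m - 3)*(m - 2)^2*(m^2 - m - 20) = (m - 3)*(m - 2)^2*(m + 4)*(m - 5)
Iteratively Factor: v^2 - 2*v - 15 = (v + 3)*(v - 5)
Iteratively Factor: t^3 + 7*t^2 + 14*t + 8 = (t + 2)*(t^2 + 5*t + 4) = (t + 2)*(t + 4)*(t + 1)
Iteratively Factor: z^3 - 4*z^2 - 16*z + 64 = (z - 4)*(z^2 - 16) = (z - 4)^2*(z + 4)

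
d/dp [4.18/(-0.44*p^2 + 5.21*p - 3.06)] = (3.6784*p - 21.7778)/(0.44*p^2 - 5.21*p + 3.06)^2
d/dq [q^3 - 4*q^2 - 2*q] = 3*q^2 - 8*q - 2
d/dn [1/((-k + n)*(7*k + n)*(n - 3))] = ((k - n)*(7*k + n) + (k - n)*(n - 3) - (7*k + n)*(n - 3))/((k - n)^2*(7*k + n)^2*(n - 3)^2)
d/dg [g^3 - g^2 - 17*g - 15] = 3*g^2 - 2*g - 17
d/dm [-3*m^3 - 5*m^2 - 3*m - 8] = -9*m^2 - 10*m - 3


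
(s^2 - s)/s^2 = (s - 1)/s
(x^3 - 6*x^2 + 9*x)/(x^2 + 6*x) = (x^2 - 6*x + 9)/(x + 6)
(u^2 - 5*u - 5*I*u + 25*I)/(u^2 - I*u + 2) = (u^2 - 5*u - 5*I*u + 25*I)/(u^2 - I*u + 2)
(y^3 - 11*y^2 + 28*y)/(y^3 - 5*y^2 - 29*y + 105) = y*(y - 4)/(y^2 + 2*y - 15)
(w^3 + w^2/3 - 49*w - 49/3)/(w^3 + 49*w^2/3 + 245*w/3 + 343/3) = (3*w^2 - 20*w - 7)/(3*w^2 + 28*w + 49)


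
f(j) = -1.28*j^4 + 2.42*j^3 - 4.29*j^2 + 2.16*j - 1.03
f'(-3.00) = 231.48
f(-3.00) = -215.14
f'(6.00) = -893.88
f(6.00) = -1278.67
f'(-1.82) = 72.69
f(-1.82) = -47.80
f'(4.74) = -420.66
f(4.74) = -475.59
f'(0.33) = -0.06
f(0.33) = -0.71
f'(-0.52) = 9.30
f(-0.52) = -3.75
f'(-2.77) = 190.45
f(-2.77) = -166.72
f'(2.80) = -77.34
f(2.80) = -54.17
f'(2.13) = -32.66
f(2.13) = -18.85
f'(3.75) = -197.92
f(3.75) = -178.77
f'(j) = -5.12*j^3 + 7.26*j^2 - 8.58*j + 2.16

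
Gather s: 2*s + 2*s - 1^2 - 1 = 4*s - 2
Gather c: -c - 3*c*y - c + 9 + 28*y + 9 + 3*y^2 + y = c*(-3*y - 2) + 3*y^2 + 29*y + 18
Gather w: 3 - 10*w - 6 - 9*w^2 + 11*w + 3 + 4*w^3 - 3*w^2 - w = 4*w^3 - 12*w^2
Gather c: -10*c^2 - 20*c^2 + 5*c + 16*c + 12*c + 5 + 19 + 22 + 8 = -30*c^2 + 33*c + 54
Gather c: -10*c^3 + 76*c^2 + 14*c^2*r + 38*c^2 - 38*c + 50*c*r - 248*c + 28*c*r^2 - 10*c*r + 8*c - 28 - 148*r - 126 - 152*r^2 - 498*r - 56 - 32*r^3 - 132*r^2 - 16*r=-10*c^3 + c^2*(14*r + 114) + c*(28*r^2 + 40*r - 278) - 32*r^3 - 284*r^2 - 662*r - 210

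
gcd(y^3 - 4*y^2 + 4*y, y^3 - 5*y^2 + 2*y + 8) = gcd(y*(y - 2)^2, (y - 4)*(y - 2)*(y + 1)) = y - 2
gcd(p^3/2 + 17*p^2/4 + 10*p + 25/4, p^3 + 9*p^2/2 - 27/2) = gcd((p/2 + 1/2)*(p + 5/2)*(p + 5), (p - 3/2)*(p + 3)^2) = 1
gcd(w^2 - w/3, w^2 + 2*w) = w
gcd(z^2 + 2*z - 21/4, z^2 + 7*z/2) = z + 7/2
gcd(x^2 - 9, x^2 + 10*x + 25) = 1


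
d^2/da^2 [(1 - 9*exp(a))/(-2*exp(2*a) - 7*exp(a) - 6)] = (36*exp(4*a) - 142*exp(3*a) - 690*exp(2*a) - 379*exp(a) + 366)*exp(a)/(8*exp(6*a) + 84*exp(5*a) + 366*exp(4*a) + 847*exp(3*a) + 1098*exp(2*a) + 756*exp(a) + 216)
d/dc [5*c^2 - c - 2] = 10*c - 1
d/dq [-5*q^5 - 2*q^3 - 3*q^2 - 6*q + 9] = -25*q^4 - 6*q^2 - 6*q - 6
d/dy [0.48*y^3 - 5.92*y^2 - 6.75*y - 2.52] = 1.44*y^2 - 11.84*y - 6.75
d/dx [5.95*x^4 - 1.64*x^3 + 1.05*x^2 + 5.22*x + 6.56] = 23.8*x^3 - 4.92*x^2 + 2.1*x + 5.22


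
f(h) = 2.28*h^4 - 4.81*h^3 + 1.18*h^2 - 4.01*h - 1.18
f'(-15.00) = -34066.16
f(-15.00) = 131983.22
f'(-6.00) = -2507.57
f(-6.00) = 4059.20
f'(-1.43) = -63.56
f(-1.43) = 30.57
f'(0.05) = -3.93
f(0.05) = -1.38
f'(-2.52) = -247.54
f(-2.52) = 185.34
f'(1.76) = 5.17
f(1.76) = -8.93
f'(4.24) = 441.75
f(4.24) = 373.27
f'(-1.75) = -101.21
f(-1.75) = 56.61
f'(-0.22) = -5.32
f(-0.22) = -0.18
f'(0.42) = -4.89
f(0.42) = -2.94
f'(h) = 9.12*h^3 - 14.43*h^2 + 2.36*h - 4.01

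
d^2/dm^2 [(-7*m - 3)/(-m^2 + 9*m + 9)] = 2*(3*(20 - 7*m)*(-m^2 + 9*m + 9) - (2*m - 9)^2*(7*m + 3))/(-m^2 + 9*m + 9)^3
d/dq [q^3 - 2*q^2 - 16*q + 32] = 3*q^2 - 4*q - 16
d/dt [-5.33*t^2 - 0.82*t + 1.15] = -10.66*t - 0.82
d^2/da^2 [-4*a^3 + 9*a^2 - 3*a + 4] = 18 - 24*a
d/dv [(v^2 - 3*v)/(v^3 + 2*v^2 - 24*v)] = (-v^2 + 6*v - 18)/(v^4 + 4*v^3 - 44*v^2 - 96*v + 576)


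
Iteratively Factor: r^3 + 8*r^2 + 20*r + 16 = (r + 2)*(r^2 + 6*r + 8) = (r + 2)*(r + 4)*(r + 2)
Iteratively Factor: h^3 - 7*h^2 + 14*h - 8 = (h - 2)*(h^2 - 5*h + 4) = (h - 4)*(h - 2)*(h - 1)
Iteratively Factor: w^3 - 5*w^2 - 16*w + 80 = (w - 5)*(w^2 - 16) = (w - 5)*(w - 4)*(w + 4)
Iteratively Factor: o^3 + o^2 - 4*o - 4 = (o + 2)*(o^2 - o - 2) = (o + 1)*(o + 2)*(o - 2)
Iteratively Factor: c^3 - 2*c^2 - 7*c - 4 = (c - 4)*(c^2 + 2*c + 1) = (c - 4)*(c + 1)*(c + 1)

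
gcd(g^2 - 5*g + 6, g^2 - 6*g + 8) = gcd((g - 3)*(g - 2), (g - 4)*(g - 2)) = g - 2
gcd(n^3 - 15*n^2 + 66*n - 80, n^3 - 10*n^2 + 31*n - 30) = n^2 - 7*n + 10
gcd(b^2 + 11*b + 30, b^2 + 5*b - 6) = b + 6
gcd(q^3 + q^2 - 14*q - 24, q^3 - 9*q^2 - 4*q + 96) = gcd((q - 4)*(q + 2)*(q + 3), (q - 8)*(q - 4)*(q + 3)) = q^2 - q - 12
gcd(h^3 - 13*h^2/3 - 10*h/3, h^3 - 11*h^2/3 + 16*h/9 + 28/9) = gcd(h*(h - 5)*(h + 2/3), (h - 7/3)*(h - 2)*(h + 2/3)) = h + 2/3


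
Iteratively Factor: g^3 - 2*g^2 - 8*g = (g - 4)*(g^2 + 2*g) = g*(g - 4)*(g + 2)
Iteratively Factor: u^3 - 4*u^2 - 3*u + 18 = (u - 3)*(u^2 - u - 6) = (u - 3)*(u + 2)*(u - 3)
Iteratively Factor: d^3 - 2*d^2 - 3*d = (d - 3)*(d^2 + d) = (d - 3)*(d + 1)*(d)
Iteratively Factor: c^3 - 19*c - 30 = (c + 2)*(c^2 - 2*c - 15) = (c + 2)*(c + 3)*(c - 5)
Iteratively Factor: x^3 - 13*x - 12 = (x + 3)*(x^2 - 3*x - 4) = (x + 1)*(x + 3)*(x - 4)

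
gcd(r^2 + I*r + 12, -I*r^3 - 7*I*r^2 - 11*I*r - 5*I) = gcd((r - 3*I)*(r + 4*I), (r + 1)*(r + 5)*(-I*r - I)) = 1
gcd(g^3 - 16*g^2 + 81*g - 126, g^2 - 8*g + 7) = g - 7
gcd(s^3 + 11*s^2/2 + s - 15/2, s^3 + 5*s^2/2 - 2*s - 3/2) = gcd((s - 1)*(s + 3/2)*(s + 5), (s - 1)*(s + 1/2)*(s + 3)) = s - 1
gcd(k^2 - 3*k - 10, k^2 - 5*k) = k - 5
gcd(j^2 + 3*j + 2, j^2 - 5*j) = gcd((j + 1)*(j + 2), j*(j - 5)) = 1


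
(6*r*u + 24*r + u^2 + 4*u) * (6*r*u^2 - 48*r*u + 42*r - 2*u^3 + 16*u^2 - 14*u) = 36*r^2*u^3 - 144*r^2*u^2 - 900*r^2*u + 1008*r^2 - 6*r*u^4 + 24*r*u^3 + 150*r*u^2 - 168*r*u - 2*u^5 + 8*u^4 + 50*u^3 - 56*u^2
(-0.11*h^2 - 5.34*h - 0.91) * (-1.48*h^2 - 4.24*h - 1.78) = 0.1628*h^4 + 8.3696*h^3 + 24.1842*h^2 + 13.3636*h + 1.6198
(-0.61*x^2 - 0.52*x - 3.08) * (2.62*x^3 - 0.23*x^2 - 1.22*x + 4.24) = -1.5982*x^5 - 1.2221*x^4 - 7.2058*x^3 - 1.2436*x^2 + 1.5528*x - 13.0592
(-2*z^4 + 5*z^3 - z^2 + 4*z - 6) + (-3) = -2*z^4 + 5*z^3 - z^2 + 4*z - 9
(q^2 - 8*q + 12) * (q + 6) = q^3 - 2*q^2 - 36*q + 72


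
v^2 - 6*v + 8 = (v - 4)*(v - 2)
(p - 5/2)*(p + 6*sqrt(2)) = p^2 - 5*p/2 + 6*sqrt(2)*p - 15*sqrt(2)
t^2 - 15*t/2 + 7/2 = (t - 7)*(t - 1/2)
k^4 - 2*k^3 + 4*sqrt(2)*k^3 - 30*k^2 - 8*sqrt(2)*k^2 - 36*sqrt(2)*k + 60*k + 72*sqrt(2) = (k - 2)*(k - 3*sqrt(2))*(k + sqrt(2))*(k + 6*sqrt(2))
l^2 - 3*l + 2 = (l - 2)*(l - 1)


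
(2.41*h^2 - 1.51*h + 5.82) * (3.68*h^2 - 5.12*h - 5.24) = 8.8688*h^4 - 17.896*h^3 + 16.5204*h^2 - 21.886*h - 30.4968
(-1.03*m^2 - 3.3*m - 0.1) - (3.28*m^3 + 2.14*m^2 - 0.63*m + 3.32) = -3.28*m^3 - 3.17*m^2 - 2.67*m - 3.42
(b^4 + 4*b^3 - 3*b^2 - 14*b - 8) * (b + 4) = b^5 + 8*b^4 + 13*b^3 - 26*b^2 - 64*b - 32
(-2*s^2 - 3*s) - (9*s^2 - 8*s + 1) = -11*s^2 + 5*s - 1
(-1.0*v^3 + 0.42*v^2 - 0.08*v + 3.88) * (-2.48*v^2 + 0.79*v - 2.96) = 2.48*v^5 - 1.8316*v^4 + 3.4902*v^3 - 10.9288*v^2 + 3.302*v - 11.4848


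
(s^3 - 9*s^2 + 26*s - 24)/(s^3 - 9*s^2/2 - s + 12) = 2*(s - 3)/(2*s + 3)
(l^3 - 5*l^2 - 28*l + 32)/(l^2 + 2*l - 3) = (l^2 - 4*l - 32)/(l + 3)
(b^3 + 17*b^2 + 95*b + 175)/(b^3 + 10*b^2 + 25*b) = (b + 7)/b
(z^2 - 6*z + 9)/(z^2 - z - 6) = (z - 3)/(z + 2)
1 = 1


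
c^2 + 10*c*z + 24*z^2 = (c + 4*z)*(c + 6*z)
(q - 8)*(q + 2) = q^2 - 6*q - 16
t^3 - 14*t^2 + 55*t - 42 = (t - 7)*(t - 6)*(t - 1)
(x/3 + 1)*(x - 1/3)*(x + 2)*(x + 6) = x^4/3 + 32*x^3/9 + 97*x^2/9 + 8*x - 4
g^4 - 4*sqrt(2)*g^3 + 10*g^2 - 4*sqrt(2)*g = g*(g - 2*sqrt(2))*(g - sqrt(2))^2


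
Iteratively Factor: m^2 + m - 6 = (m + 3)*(m - 2)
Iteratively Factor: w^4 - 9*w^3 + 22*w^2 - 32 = (w + 1)*(w^3 - 10*w^2 + 32*w - 32) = (w - 2)*(w + 1)*(w^2 - 8*w + 16) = (w - 4)*(w - 2)*(w + 1)*(w - 4)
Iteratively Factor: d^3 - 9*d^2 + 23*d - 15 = (d - 3)*(d^2 - 6*d + 5) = (d - 3)*(d - 1)*(d - 5)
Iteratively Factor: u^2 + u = (u + 1)*(u)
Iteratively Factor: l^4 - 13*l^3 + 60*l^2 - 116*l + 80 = (l - 5)*(l^3 - 8*l^2 + 20*l - 16) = (l - 5)*(l - 2)*(l^2 - 6*l + 8) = (l - 5)*(l - 4)*(l - 2)*(l - 2)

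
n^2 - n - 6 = (n - 3)*(n + 2)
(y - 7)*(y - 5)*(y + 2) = y^3 - 10*y^2 + 11*y + 70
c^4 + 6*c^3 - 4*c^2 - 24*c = c*(c - 2)*(c + 2)*(c + 6)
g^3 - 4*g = g*(g - 2)*(g + 2)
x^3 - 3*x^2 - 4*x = x*(x - 4)*(x + 1)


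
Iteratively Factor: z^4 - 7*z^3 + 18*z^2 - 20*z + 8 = (z - 1)*(z^3 - 6*z^2 + 12*z - 8) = (z - 2)*(z - 1)*(z^2 - 4*z + 4) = (z - 2)^2*(z - 1)*(z - 2)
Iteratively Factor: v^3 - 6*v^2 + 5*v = (v)*(v^2 - 6*v + 5) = v*(v - 1)*(v - 5)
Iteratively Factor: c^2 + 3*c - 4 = (c - 1)*(c + 4)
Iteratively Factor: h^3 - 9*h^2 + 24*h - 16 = (h - 4)*(h^2 - 5*h + 4) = (h - 4)*(h - 1)*(h - 4)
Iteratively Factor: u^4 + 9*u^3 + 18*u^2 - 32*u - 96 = (u + 3)*(u^3 + 6*u^2 - 32) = (u - 2)*(u + 3)*(u^2 + 8*u + 16) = (u - 2)*(u + 3)*(u + 4)*(u + 4)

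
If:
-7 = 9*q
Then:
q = -7/9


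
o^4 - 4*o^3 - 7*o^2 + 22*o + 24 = (o - 4)*(o - 3)*(o + 1)*(o + 2)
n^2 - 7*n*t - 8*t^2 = (n - 8*t)*(n + t)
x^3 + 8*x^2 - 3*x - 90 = (x - 3)*(x + 5)*(x + 6)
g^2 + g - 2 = (g - 1)*(g + 2)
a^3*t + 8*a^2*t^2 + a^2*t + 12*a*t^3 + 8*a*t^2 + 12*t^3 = (a + 2*t)*(a + 6*t)*(a*t + t)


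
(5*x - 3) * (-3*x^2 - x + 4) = -15*x^3 + 4*x^2 + 23*x - 12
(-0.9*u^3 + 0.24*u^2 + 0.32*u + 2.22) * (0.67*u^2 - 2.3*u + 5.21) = -0.603*u^5 + 2.2308*u^4 - 5.0266*u^3 + 2.0018*u^2 - 3.4388*u + 11.5662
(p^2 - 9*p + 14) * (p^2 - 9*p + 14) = p^4 - 18*p^3 + 109*p^2 - 252*p + 196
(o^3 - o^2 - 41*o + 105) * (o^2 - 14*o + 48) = o^5 - 15*o^4 + 21*o^3 + 631*o^2 - 3438*o + 5040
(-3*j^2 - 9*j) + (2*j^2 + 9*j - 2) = -j^2 - 2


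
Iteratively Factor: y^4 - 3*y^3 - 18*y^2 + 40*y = (y - 2)*(y^3 - y^2 - 20*y) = y*(y - 2)*(y^2 - y - 20) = y*(y - 2)*(y + 4)*(y - 5)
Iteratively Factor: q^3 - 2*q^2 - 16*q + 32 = (q - 2)*(q^2 - 16) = (q - 4)*(q - 2)*(q + 4)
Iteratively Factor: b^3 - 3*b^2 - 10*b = (b + 2)*(b^2 - 5*b) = b*(b + 2)*(b - 5)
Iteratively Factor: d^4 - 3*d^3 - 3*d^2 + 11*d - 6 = (d - 1)*(d^3 - 2*d^2 - 5*d + 6) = (d - 1)*(d + 2)*(d^2 - 4*d + 3) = (d - 1)^2*(d + 2)*(d - 3)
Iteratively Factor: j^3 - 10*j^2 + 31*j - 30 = (j - 3)*(j^2 - 7*j + 10) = (j - 5)*(j - 3)*(j - 2)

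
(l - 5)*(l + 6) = l^2 + l - 30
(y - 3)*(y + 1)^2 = y^3 - y^2 - 5*y - 3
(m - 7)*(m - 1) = m^2 - 8*m + 7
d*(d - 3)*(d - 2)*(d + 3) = d^4 - 2*d^3 - 9*d^2 + 18*d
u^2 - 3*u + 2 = (u - 2)*(u - 1)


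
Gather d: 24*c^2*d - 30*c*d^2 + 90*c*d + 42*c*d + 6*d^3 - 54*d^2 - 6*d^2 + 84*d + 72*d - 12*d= 6*d^3 + d^2*(-30*c - 60) + d*(24*c^2 + 132*c + 144)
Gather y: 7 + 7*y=7*y + 7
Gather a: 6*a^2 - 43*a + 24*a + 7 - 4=6*a^2 - 19*a + 3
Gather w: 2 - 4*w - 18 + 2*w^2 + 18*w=2*w^2 + 14*w - 16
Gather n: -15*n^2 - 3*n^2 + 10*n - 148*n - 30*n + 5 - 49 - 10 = -18*n^2 - 168*n - 54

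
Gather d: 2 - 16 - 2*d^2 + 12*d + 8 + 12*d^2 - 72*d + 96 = 10*d^2 - 60*d + 90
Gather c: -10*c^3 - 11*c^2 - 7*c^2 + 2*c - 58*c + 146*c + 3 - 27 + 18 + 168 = -10*c^3 - 18*c^2 + 90*c + 162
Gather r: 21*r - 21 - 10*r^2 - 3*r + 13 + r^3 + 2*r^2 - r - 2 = r^3 - 8*r^2 + 17*r - 10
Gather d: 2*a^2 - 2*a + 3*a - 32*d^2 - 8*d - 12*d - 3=2*a^2 + a - 32*d^2 - 20*d - 3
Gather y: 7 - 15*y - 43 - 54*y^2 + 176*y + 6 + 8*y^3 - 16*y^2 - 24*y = 8*y^3 - 70*y^2 + 137*y - 30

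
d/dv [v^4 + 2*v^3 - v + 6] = 4*v^3 + 6*v^2 - 1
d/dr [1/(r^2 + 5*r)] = (-2*r - 5)/(r^2*(r + 5)^2)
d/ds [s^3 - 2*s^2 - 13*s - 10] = 3*s^2 - 4*s - 13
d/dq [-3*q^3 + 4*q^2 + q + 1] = -9*q^2 + 8*q + 1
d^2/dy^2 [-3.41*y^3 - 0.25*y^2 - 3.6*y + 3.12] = -20.46*y - 0.5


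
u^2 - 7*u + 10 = (u - 5)*(u - 2)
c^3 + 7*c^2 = c^2*(c + 7)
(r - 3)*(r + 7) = r^2 + 4*r - 21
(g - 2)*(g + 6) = g^2 + 4*g - 12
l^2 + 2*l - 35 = (l - 5)*(l + 7)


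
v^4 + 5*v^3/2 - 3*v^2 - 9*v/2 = v*(v - 3/2)*(v + 1)*(v + 3)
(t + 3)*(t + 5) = t^2 + 8*t + 15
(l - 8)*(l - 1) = l^2 - 9*l + 8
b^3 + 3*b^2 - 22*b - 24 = (b - 4)*(b + 1)*(b + 6)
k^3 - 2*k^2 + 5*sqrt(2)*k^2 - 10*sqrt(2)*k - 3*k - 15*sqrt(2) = (k - 3)*(k + 1)*(k + 5*sqrt(2))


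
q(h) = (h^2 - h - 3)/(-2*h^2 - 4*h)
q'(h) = (2*h - 1)/(-2*h^2 - 4*h) + (4*h + 4)*(h^2 - h - 3)/(-2*h^2 - 4*h)^2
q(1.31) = 0.30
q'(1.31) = -0.51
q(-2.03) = -25.87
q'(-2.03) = -833.52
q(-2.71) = -1.83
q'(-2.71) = -1.59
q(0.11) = 6.67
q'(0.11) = -62.15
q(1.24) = 0.34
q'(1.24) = -0.56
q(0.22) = 3.25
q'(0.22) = -15.65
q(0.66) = 0.92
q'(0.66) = -1.83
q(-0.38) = -2.01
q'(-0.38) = -5.48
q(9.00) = -0.35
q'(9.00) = -0.02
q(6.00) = -0.28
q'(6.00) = -0.03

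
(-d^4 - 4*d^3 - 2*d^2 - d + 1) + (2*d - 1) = -d^4 - 4*d^3 - 2*d^2 + d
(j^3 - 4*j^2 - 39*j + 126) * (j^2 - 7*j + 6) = j^5 - 11*j^4 - 5*j^3 + 375*j^2 - 1116*j + 756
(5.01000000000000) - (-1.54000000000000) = 6.55000000000000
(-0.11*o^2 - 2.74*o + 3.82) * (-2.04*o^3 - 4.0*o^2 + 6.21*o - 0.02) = 0.2244*o^5 + 6.0296*o^4 + 2.4841*o^3 - 32.2932*o^2 + 23.777*o - 0.0764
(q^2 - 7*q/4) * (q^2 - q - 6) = q^4 - 11*q^3/4 - 17*q^2/4 + 21*q/2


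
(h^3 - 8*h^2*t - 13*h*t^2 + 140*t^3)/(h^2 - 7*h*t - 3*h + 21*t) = (h^2 - h*t - 20*t^2)/(h - 3)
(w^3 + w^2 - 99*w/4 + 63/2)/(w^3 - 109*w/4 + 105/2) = (2*w - 3)/(2*w - 5)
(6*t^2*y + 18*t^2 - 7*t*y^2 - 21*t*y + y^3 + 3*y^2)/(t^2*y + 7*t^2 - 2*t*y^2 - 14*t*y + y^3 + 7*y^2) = (-6*t*y - 18*t + y^2 + 3*y)/(-t*y - 7*t + y^2 + 7*y)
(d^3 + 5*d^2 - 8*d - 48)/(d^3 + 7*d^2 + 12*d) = (d^2 + d - 12)/(d*(d + 3))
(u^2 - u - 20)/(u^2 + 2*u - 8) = (u - 5)/(u - 2)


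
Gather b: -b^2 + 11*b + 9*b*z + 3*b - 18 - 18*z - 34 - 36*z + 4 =-b^2 + b*(9*z + 14) - 54*z - 48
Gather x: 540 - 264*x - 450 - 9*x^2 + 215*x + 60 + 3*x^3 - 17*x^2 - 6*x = 3*x^3 - 26*x^2 - 55*x + 150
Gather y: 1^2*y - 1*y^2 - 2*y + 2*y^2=y^2 - y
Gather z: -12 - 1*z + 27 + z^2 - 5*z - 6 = z^2 - 6*z + 9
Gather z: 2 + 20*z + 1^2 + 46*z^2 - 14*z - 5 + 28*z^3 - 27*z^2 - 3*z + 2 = 28*z^3 + 19*z^2 + 3*z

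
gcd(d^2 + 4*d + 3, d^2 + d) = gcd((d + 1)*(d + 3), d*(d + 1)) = d + 1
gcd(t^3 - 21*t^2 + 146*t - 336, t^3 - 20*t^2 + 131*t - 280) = t^2 - 15*t + 56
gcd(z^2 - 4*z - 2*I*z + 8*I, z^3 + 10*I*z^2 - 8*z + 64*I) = z - 2*I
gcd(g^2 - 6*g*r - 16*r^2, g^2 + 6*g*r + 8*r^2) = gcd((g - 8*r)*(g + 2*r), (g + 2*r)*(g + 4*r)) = g + 2*r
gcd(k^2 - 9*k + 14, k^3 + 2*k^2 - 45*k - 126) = k - 7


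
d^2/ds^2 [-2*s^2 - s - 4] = -4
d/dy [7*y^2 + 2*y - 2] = 14*y + 2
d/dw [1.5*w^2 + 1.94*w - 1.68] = 3.0*w + 1.94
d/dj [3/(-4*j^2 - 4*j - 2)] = 3*(2*j + 1)/(2*j^2 + 2*j + 1)^2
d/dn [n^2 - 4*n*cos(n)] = 4*n*sin(n) + 2*n - 4*cos(n)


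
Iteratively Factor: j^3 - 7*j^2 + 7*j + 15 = (j - 3)*(j^2 - 4*j - 5) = (j - 3)*(j + 1)*(j - 5)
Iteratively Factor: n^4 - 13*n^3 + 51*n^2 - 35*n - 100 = (n - 4)*(n^3 - 9*n^2 + 15*n + 25) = (n - 5)*(n - 4)*(n^2 - 4*n - 5) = (n - 5)*(n - 4)*(n + 1)*(n - 5)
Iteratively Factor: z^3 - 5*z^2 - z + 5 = (z - 5)*(z^2 - 1) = (z - 5)*(z - 1)*(z + 1)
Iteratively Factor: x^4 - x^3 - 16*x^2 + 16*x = (x - 1)*(x^3 - 16*x) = (x - 4)*(x - 1)*(x^2 + 4*x) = x*(x - 4)*(x - 1)*(x + 4)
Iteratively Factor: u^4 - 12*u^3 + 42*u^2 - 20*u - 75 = (u - 5)*(u^3 - 7*u^2 + 7*u + 15) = (u - 5)^2*(u^2 - 2*u - 3) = (u - 5)^2*(u - 3)*(u + 1)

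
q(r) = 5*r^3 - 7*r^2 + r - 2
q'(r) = 15*r^2 - 14*r + 1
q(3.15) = 87.97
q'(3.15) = 105.74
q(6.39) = 1023.15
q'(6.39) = 524.02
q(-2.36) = -109.07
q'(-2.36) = 117.58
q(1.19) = -2.30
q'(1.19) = 5.58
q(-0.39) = -3.75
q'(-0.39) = 8.74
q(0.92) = -3.11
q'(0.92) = 0.82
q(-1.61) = -42.62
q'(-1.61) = 62.42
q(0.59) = -2.82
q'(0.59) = -2.04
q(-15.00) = -18467.00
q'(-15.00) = 3586.00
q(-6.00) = -1340.00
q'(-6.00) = 625.00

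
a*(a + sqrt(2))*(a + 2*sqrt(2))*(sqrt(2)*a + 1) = sqrt(2)*a^4 + 7*a^3 + 7*sqrt(2)*a^2 + 4*a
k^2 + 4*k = k*(k + 4)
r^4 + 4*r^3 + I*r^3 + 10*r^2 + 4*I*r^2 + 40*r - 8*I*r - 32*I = (r + 4)*(r - 2*I)*(r - I)*(r + 4*I)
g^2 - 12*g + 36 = (g - 6)^2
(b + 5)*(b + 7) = b^2 + 12*b + 35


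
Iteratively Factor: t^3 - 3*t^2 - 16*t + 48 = (t - 3)*(t^2 - 16) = (t - 3)*(t + 4)*(t - 4)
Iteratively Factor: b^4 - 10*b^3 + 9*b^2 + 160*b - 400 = (b - 5)*(b^3 - 5*b^2 - 16*b + 80) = (b - 5)*(b + 4)*(b^2 - 9*b + 20) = (b - 5)^2*(b + 4)*(b - 4)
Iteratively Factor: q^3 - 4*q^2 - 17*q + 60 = (q - 3)*(q^2 - q - 20) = (q - 3)*(q + 4)*(q - 5)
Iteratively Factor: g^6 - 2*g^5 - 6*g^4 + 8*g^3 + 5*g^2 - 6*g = (g + 1)*(g^5 - 3*g^4 - 3*g^3 + 11*g^2 - 6*g) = (g - 1)*(g + 1)*(g^4 - 2*g^3 - 5*g^2 + 6*g) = (g - 1)*(g + 1)*(g + 2)*(g^3 - 4*g^2 + 3*g) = g*(g - 1)*(g + 1)*(g + 2)*(g^2 - 4*g + 3) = g*(g - 3)*(g - 1)*(g + 1)*(g + 2)*(g - 1)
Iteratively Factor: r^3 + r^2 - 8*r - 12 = (r - 3)*(r^2 + 4*r + 4) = (r - 3)*(r + 2)*(r + 2)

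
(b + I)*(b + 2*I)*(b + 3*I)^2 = b^4 + 9*I*b^3 - 29*b^2 - 39*I*b + 18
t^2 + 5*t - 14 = (t - 2)*(t + 7)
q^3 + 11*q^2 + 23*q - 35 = (q - 1)*(q + 5)*(q + 7)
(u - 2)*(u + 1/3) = u^2 - 5*u/3 - 2/3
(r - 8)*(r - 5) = r^2 - 13*r + 40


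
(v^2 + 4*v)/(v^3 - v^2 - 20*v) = 1/(v - 5)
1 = 1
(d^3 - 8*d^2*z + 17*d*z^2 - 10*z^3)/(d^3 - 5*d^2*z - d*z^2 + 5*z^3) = (d - 2*z)/(d + z)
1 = 1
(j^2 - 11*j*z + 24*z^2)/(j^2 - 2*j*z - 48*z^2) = (j - 3*z)/(j + 6*z)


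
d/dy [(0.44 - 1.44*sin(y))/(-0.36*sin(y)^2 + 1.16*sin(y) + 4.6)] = (-0.5184*sin(y)^2 + 0.3168*sin(y) - 7.1344)*cos(y)/(0.1296*sin(y)^4 - 0.8352*sin(y)^3 - 1.9664*sin(y)^2 + 10.672*sin(y) + 21.16)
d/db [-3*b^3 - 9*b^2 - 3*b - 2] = -9*b^2 - 18*b - 3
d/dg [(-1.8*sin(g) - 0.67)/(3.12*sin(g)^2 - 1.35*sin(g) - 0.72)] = (5.616*sin(g)^2 + 4.1808*sin(g) + 0.3915)*cos(g)/(9.7344*sin(g)^4 - 8.424*sin(g)^3 - 2.6703*sin(g)^2 + 1.944*sin(g) + 0.5184)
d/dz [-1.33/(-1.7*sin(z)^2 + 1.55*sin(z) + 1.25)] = (2.0615 - 4.522*sin(z))*cos(z)/(-1.7*sin(z)^2 + 1.55*sin(z) + 1.25)^2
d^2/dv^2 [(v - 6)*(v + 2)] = 2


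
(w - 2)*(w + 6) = w^2 + 4*w - 12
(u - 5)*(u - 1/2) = u^2 - 11*u/2 + 5/2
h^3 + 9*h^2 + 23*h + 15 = (h + 1)*(h + 3)*(h + 5)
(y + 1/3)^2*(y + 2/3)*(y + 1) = y^4 + 7*y^3/3 + 17*y^2/9 + 17*y/27 + 2/27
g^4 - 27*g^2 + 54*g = g*(g - 3)^2*(g + 6)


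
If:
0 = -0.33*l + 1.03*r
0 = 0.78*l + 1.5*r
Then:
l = 0.00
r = 0.00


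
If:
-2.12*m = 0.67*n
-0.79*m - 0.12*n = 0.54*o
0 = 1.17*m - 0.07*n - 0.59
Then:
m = 0.42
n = -1.34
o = -0.32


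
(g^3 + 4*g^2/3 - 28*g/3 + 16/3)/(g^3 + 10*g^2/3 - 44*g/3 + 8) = (g + 4)/(g + 6)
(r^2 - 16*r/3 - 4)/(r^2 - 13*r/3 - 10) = (3*r + 2)/(3*r + 5)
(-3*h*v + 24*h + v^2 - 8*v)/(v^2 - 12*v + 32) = (-3*h + v)/(v - 4)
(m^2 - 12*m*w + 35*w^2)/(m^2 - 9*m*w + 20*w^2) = (-m + 7*w)/(-m + 4*w)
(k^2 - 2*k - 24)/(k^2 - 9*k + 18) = (k + 4)/(k - 3)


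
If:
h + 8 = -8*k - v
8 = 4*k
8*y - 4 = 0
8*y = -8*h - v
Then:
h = 20/7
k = 2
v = -188/7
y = 1/2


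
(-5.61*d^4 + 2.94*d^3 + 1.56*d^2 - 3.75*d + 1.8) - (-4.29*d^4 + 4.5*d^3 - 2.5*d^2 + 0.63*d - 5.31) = -1.32*d^4 - 1.56*d^3 + 4.06*d^2 - 4.38*d + 7.11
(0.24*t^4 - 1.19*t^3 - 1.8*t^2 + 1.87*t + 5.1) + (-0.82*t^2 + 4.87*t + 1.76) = 0.24*t^4 - 1.19*t^3 - 2.62*t^2 + 6.74*t + 6.86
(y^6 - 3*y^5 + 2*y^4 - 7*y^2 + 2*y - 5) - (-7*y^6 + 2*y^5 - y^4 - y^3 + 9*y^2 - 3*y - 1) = 8*y^6 - 5*y^5 + 3*y^4 + y^3 - 16*y^2 + 5*y - 4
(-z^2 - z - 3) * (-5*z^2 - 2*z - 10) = 5*z^4 + 7*z^3 + 27*z^2 + 16*z + 30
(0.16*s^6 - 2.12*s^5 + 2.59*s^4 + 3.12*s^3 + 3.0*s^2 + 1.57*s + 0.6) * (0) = 0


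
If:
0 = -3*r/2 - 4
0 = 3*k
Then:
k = 0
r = -8/3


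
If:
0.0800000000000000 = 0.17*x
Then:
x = 0.47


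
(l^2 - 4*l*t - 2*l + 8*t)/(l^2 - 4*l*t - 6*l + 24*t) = (l - 2)/(l - 6)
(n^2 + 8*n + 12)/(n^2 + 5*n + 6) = (n + 6)/(n + 3)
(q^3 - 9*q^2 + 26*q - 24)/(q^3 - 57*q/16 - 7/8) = 16*(q^2 - 7*q + 12)/(16*q^2 + 32*q + 7)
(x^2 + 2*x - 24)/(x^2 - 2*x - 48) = (x - 4)/(x - 8)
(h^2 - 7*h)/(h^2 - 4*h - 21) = h/(h + 3)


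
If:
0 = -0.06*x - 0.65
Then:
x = -10.83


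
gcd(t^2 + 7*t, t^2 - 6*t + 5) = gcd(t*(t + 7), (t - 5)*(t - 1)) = 1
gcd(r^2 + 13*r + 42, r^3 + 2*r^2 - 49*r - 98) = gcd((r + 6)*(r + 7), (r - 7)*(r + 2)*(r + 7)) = r + 7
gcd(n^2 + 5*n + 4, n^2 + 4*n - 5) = 1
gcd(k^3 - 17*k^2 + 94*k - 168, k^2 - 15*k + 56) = k - 7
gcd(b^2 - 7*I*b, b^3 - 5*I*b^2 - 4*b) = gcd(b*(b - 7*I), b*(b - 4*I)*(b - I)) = b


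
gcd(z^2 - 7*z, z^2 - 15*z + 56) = z - 7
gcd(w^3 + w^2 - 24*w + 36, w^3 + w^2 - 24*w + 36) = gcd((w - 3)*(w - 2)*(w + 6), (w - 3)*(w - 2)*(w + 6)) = w^3 + w^2 - 24*w + 36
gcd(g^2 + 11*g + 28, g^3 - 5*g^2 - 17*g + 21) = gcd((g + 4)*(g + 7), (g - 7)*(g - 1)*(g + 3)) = 1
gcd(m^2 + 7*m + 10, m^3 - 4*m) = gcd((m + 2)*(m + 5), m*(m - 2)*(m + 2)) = m + 2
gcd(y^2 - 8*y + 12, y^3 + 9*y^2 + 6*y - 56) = y - 2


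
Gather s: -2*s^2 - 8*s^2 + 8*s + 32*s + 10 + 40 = -10*s^2 + 40*s + 50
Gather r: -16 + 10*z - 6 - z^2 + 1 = -z^2 + 10*z - 21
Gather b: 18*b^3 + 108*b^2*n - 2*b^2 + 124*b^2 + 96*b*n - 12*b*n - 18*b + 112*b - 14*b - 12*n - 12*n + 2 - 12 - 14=18*b^3 + b^2*(108*n + 122) + b*(84*n + 80) - 24*n - 24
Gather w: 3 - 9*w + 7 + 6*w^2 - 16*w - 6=6*w^2 - 25*w + 4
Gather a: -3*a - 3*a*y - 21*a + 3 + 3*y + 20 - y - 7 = a*(-3*y - 24) + 2*y + 16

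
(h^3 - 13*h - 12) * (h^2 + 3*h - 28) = h^5 + 3*h^4 - 41*h^3 - 51*h^2 + 328*h + 336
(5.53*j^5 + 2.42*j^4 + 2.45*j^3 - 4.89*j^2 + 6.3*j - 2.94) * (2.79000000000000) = 15.4287*j^5 + 6.7518*j^4 + 6.8355*j^3 - 13.6431*j^2 + 17.577*j - 8.2026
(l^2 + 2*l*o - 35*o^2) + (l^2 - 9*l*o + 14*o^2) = 2*l^2 - 7*l*o - 21*o^2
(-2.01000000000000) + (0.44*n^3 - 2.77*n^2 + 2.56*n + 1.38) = 0.44*n^3 - 2.77*n^2 + 2.56*n - 0.63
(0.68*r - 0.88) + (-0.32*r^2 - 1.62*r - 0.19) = -0.32*r^2 - 0.94*r - 1.07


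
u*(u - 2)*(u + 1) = u^3 - u^2 - 2*u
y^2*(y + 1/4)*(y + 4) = y^4 + 17*y^3/4 + y^2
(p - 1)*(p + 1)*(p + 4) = p^3 + 4*p^2 - p - 4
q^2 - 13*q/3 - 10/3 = (q - 5)*(q + 2/3)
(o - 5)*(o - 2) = o^2 - 7*o + 10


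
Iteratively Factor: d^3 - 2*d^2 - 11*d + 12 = (d - 1)*(d^2 - d - 12) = (d - 4)*(d - 1)*(d + 3)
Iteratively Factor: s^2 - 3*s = (s)*(s - 3)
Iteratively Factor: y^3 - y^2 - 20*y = (y + 4)*(y^2 - 5*y) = y*(y + 4)*(y - 5)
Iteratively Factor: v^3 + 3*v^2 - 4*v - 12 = (v + 2)*(v^2 + v - 6) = (v - 2)*(v + 2)*(v + 3)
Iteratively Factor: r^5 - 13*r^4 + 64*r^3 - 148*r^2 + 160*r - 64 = (r - 1)*(r^4 - 12*r^3 + 52*r^2 - 96*r + 64) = (r - 2)*(r - 1)*(r^3 - 10*r^2 + 32*r - 32) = (r - 4)*(r - 2)*(r - 1)*(r^2 - 6*r + 8) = (r - 4)^2*(r - 2)*(r - 1)*(r - 2)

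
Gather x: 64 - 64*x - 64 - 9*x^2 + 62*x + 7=-9*x^2 - 2*x + 7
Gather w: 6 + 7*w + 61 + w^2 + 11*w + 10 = w^2 + 18*w + 77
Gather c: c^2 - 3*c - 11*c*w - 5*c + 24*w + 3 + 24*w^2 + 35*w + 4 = c^2 + c*(-11*w - 8) + 24*w^2 + 59*w + 7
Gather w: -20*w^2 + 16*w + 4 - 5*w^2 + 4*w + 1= -25*w^2 + 20*w + 5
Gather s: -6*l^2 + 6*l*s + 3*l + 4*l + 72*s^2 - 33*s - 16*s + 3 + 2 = -6*l^2 + 7*l + 72*s^2 + s*(6*l - 49) + 5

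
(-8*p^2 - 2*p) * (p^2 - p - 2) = -8*p^4 + 6*p^3 + 18*p^2 + 4*p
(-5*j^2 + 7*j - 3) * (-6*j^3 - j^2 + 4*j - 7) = 30*j^5 - 37*j^4 - 9*j^3 + 66*j^2 - 61*j + 21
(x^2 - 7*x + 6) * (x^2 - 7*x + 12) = x^4 - 14*x^3 + 67*x^2 - 126*x + 72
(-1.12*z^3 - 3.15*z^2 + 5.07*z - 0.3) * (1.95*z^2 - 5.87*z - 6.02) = -2.184*z^5 + 0.431900000000001*z^4 + 35.1194*z^3 - 11.3829*z^2 - 28.7604*z + 1.806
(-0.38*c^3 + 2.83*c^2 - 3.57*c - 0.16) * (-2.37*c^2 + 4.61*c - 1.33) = 0.9006*c^5 - 8.4589*c^4 + 22.0126*c^3 - 19.8424*c^2 + 4.0105*c + 0.2128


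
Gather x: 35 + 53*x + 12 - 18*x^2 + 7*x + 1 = -18*x^2 + 60*x + 48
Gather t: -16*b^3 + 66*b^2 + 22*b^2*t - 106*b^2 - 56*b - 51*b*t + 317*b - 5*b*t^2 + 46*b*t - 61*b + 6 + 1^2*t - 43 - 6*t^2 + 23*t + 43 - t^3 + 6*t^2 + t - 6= -16*b^3 - 40*b^2 - 5*b*t^2 + 200*b - t^3 + t*(22*b^2 - 5*b + 25)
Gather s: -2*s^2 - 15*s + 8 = -2*s^2 - 15*s + 8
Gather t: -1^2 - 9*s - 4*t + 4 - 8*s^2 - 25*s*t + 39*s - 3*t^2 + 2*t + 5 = -8*s^2 + 30*s - 3*t^2 + t*(-25*s - 2) + 8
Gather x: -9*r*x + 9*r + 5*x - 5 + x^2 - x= 9*r + x^2 + x*(4 - 9*r) - 5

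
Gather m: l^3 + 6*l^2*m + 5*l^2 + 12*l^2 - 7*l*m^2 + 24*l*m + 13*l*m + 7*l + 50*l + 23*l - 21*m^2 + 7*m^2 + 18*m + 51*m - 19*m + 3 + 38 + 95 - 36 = l^3 + 17*l^2 + 80*l + m^2*(-7*l - 14) + m*(6*l^2 + 37*l + 50) + 100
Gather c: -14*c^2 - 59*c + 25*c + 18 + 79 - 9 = -14*c^2 - 34*c + 88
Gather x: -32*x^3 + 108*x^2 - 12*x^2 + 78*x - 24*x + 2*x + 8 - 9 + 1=-32*x^3 + 96*x^2 + 56*x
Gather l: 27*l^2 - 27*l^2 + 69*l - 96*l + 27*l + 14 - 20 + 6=0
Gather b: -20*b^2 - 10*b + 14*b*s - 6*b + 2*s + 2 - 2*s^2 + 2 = -20*b^2 + b*(14*s - 16) - 2*s^2 + 2*s + 4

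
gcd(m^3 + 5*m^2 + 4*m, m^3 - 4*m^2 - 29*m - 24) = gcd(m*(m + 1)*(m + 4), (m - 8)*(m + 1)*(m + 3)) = m + 1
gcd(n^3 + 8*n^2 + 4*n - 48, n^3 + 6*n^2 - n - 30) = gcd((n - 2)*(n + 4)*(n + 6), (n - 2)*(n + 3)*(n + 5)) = n - 2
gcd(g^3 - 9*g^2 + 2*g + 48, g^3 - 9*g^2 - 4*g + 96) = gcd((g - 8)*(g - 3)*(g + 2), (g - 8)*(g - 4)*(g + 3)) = g - 8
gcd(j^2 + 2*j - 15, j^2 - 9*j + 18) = j - 3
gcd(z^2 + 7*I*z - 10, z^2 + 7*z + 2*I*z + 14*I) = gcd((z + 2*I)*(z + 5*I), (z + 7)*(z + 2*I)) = z + 2*I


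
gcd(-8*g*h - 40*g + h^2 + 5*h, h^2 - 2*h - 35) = h + 5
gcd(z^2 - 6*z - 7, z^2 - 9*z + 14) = z - 7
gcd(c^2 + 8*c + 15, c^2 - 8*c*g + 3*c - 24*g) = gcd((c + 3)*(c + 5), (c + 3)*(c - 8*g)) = c + 3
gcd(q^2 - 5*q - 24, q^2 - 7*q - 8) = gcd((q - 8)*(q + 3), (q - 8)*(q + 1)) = q - 8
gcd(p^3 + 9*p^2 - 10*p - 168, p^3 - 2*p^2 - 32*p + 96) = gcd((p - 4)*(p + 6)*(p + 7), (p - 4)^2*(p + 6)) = p^2 + 2*p - 24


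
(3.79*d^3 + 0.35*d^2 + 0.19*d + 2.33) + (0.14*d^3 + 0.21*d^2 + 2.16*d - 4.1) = 3.93*d^3 + 0.56*d^2 + 2.35*d - 1.77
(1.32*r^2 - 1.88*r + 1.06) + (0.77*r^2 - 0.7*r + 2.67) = 2.09*r^2 - 2.58*r + 3.73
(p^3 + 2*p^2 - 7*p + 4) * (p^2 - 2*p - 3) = p^5 - 14*p^3 + 12*p^2 + 13*p - 12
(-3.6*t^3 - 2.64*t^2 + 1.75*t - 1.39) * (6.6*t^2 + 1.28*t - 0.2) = -23.76*t^5 - 22.032*t^4 + 8.8908*t^3 - 6.406*t^2 - 2.1292*t + 0.278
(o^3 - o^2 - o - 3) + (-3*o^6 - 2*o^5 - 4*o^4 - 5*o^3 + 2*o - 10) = -3*o^6 - 2*o^5 - 4*o^4 - 4*o^3 - o^2 + o - 13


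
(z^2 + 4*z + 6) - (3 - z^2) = 2*z^2 + 4*z + 3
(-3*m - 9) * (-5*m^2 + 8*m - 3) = 15*m^3 + 21*m^2 - 63*m + 27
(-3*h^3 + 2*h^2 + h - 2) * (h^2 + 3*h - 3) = -3*h^5 - 7*h^4 + 16*h^3 - 5*h^2 - 9*h + 6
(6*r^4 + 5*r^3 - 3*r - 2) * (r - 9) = 6*r^5 - 49*r^4 - 45*r^3 - 3*r^2 + 25*r + 18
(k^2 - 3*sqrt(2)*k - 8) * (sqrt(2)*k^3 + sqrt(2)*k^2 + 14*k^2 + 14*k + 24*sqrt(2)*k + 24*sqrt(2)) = sqrt(2)*k^5 + sqrt(2)*k^4 + 8*k^4 - 26*sqrt(2)*k^3 + 8*k^3 - 256*k^2 - 26*sqrt(2)*k^2 - 192*sqrt(2)*k - 256*k - 192*sqrt(2)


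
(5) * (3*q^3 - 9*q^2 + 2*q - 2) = 15*q^3 - 45*q^2 + 10*q - 10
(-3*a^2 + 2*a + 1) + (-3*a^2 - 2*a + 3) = 4 - 6*a^2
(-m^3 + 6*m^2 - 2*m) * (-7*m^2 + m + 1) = 7*m^5 - 43*m^4 + 19*m^3 + 4*m^2 - 2*m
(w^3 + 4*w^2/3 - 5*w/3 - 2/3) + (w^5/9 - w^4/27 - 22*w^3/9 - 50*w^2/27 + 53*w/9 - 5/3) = w^5/9 - w^4/27 - 13*w^3/9 - 14*w^2/27 + 38*w/9 - 7/3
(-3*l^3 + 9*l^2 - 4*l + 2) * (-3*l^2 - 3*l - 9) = 9*l^5 - 18*l^4 + 12*l^3 - 75*l^2 + 30*l - 18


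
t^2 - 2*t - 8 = (t - 4)*(t + 2)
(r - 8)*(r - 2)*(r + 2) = r^3 - 8*r^2 - 4*r + 32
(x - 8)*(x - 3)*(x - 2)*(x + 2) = x^4 - 11*x^3 + 20*x^2 + 44*x - 96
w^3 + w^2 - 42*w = w*(w - 6)*(w + 7)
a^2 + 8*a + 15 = (a + 3)*(a + 5)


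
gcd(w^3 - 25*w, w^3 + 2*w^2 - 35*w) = w^2 - 5*w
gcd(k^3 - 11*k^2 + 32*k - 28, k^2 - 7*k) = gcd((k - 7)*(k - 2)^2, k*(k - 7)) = k - 7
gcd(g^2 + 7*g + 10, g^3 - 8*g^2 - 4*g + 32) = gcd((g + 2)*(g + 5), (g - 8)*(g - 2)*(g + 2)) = g + 2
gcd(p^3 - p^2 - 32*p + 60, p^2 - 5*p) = p - 5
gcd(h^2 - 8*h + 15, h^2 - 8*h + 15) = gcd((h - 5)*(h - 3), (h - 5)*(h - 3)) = h^2 - 8*h + 15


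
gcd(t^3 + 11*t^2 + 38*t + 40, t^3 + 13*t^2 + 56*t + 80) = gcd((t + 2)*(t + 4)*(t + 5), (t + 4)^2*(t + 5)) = t^2 + 9*t + 20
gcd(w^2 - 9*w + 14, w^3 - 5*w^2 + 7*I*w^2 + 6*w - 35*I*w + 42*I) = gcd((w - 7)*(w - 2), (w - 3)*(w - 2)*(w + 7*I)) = w - 2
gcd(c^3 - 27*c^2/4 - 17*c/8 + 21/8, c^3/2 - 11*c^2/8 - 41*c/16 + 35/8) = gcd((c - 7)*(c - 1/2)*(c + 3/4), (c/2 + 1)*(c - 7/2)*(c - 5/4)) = 1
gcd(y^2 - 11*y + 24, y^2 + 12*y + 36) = 1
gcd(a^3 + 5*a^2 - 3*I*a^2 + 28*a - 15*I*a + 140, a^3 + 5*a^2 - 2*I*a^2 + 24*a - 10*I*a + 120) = a^2 + a*(5 + 4*I) + 20*I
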